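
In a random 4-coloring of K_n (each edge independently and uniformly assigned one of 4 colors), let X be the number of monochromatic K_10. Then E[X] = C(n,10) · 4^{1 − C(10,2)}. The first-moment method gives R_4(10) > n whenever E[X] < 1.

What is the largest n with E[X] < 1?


We need C(n, 10) · 4^{1 − 45} < 1, i.e. C(n, 10) < 4^{45 − 1} = 309485009821345068724781056.
Check values of n near the boundary:
  n = 2021: C(2021, 10) = 306347841644770462864800616; 306347841644770462864800616 < 309485009821345068724781056? YES
  n = 2022: C(2022, 10) = 307870445231474093395937796; 307870445231474093395937796 < 309485009821345068724781056? YES
  n = 2023: C(2023, 10) = 309399856285778485315440716; 309399856285778485315440716 < 309485009821345068724781056? YES
  n = 2024: C(2024, 10) = 310936101848269937576192656; 310936101848269937576192656 < 309485009821345068724781056? NO
  n = 2025: C(2025, 10) = 312479209053472269772600560; 312479209053472269772600560 < 309485009821345068724781056? NO
The largest n with C(n, 10) < 309485009821345068724781056 is n = 2023 (where E[X] = 77349964071444621328860179/77371252455336267181195264 ≈ 0.99972). Hence R_4(10) > 2023, i.e. R_4(10) ≥ 2024.

Largest n = 2023; hence R_4(10) > 2023.


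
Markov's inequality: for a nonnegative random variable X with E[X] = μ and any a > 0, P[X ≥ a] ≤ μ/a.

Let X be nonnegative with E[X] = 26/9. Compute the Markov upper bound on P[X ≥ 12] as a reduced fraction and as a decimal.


μ = E[X] = 26/9, a = 12.
Markov: P[X ≥ 12] ≤ μ/a = (26/9)/12 = 13/54.
Numerically: ≈ 0.240741.
(Since a = 12 > μ = 2.888889, the bound 13/54 is < 1 and informative.)

P[X ≥ 12] ≤ 13/54 ≈ 0.240741.


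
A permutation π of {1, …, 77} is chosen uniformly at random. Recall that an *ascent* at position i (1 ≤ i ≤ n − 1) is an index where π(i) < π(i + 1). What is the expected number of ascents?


Write X = Σ X_I over i = 1, …, 76, with X_I the indicator of one ascent.
There are 76 indicators.
For each fixed i, the pair (π(i), π(i+1)) is a uniformly random ordered pair of distinct values from {1, …, 77}; by symmetry P[π(i) < π(i+1)] = 1/2.
By linearity: E[X] = 76 · (1/2) = (77 − 1) · (1/2) = 38 ≈ 38.0000.

E[X] = 38 = 38.0000.


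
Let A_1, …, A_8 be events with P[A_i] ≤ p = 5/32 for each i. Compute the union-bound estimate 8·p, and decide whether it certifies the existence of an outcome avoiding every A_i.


Union bound: P[∪_{i=1}^{8} A_i] ≤ Σ_i P[A_i] ≤ 8·p = 8·(5/32) = 5/4.
Numerically: 5/4 ≈ 1.250000.
Is 5/4 < 1? NO.
Since the bound 5/4 is ≥ 1, the union bound is uninformative here; it does NOT by itself certify existence.

8·p = 5/4 ≈ 1.250000; existence NOT certified by the union bound.


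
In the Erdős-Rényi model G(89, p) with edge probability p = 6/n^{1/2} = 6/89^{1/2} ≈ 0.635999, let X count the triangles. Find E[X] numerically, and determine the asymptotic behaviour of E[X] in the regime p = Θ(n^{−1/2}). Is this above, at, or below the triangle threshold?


Number of potential triangles: C(89, 3) = 113564.
Each occurs with probability p³ ≈ (0.635999)³ ≈ 2.57257912e-01.
By linearity: E[X] = C(89, 3)·p³ ≈ 113564 · 2.57257912e-01 ≈ 29215.237570.
Since α = 1/2 < 1, p = c/n^{1/2} ≫ 1/n is above the triangle threshold p ~ 1/n. Asymptotically E[X] ~ (c³/6)·n^{3(1−α)} = (6³/6)·n^{1.5} → ∞; triangles are abundant w.h.p.

E[X] ≈ 29215.237570; in regime p = Θ(1/n^{1/2}) E[X] diverges (above the triangle threshold p ~ 1/n).


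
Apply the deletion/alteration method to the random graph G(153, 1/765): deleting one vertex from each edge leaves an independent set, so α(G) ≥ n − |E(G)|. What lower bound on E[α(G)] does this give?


E[|E(G)|] = C(153, 2)·p = 11628 · (1/765) = 76/5.
E[α(G)] ≥ n − E[|E(G)|] = 153 − 76/5 = 689/5.
Numerically: ≈ 137.800000.
(This is only a lower bound; the true E[α(G)] may be larger.)

E[α(G)] ≥ 689/5 ≈ 137.800000.


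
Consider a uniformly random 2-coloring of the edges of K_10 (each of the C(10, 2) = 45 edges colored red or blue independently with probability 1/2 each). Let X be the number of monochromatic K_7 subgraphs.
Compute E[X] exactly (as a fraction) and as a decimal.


Let X = Σ_S X_S over the C(10, 7) = 120 subsets S of size 7, where X_S = 1 if the K_7 on S is monochromatic.
For a fixed S, the K_7 on S has C(7, 2) = 21 edges. P[all 21 edges red] = (1/2)^21, and likewise for blue, so P[monochromatic] = 2·(1/2)^21 = 2^{1 − 21} = 1/1048576.
By linearity of expectation: E[X] = C(10, 7) · 2^{1 − 21} = 120 · 1/1048576 = 15/131072.
Numerically: E[X] ≈ 0.000.

E[X] = C(10,7)·2^(1−C(7,2)) = 15/131072 ≈ 0.000.


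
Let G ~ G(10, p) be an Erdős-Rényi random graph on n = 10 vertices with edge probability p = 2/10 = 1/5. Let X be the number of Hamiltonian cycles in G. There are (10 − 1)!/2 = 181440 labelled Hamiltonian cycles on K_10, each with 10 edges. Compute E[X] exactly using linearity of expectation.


K_10 has (10 − 1)!/2 = 181440 labelled Hamiltonian cycles.
For each such Hamiltonian cycle H, let X_H = 1 if all 10 edges of H are present in G. Then P[X_H = 1] = p^{10} = (1/5)^{10} = 1/9765625.
Summing the indicators: E[X] = Σ_H E[X_H] = 181440 · p^{10} = 181440 · 1/9765625 = 36288/1953125.
Numerically: E[X] ≈ 0.018579.

E[X] = 181440 · (1/5)^{10} = 36288/1953125 ≈ 0.018579.


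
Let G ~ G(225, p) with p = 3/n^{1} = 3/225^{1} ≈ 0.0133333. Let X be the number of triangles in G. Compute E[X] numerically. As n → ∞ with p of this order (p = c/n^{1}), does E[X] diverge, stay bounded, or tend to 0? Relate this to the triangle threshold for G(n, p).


Number of potential triangles: C(225, 3) = 1873200.
Each occurs with probability p³ ≈ (0.0133333)³ ≈ 2.37037037e-06.
By linearity: E[X] = C(225, 3)·p³ ≈ 1873200 · 2.37037037e-06 ≈ 4.440178.
Here α = 1, so p = 3/n is exactly at the triangle threshold p ~ 1/n. Asymptotically E[X] → c³/6 = 3³/6 = 9/2 ≈ 4.500000, a bounded constant. In this regime the triangle count is asymptotically Poisson(c³/6).

E[X] ≈ 4.440178; in regime p = Θ(1/n^{1}) E[X] stays bounded (at the triangle threshold p ~ 1/n).


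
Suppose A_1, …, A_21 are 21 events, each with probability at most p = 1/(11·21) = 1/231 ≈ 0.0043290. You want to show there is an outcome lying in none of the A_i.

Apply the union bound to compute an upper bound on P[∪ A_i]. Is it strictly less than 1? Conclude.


Union bound: P[∪_{i=1}^{21} A_i] ≤ Σ_i P[A_i] ≤ 21·p = 21·(1/231) = 1/11.
Numerically: 1/11 ≈ 0.0909091.
Is 1/11 < 1? YES.
Since P[∪ A_i] ≤ 1/11 < 1, the complement has P[∩ A_i^c] ≥ 1 − 1/11 = 10/11 > 0, so some outcome avoids every A_i.

21·p = 1/11 ≈ 0.0909091; existence CERTIFIED by the union bound.


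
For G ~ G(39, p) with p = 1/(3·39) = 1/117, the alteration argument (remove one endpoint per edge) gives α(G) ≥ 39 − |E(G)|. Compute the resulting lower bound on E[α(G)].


E[|E(G)|] = C(39, 2)·p = 741 · (1/117) = 19/3.
E[α(G)] ≥ n − E[|E(G)|] = 39 − 19/3 = 98/3.
Numerically: ≈ 32.667.
(This is only a lower bound; the true E[α(G)] may be larger.)

E[α(G)] ≥ 98/3 ≈ 32.667.


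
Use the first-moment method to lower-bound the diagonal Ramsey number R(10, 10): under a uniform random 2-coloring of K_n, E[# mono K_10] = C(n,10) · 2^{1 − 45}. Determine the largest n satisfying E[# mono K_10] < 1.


We need C(n, 10) · 2^{1 − 45} < 1, i.e. C(n, 10) < 2^{45 − 1} = 17592186044416.
Check values of n near the boundary:
  n = 97: C(97, 10) = 12576469727536; 12576469727536 < 17592186044416? YES
  n = 98: C(98, 10) = 14005614014756; 14005614014756 < 17592186044416? YES
  n = 99: C(99, 10) = 15579278510796; 15579278510796 < 17592186044416? YES
  n = 100: C(100, 10) = 17310309456440; 17310309456440 < 17592186044416? YES
  n = 101: C(101, 10) = 19212541264840; 19212541264840 < 17592186044416? NO
The largest n with C(n, 10) < 17592186044416 is n = 100 (where E[X] = 2163788682055/2199023255552 ≈ 0.9839772). Hence R(10, 10) > 100, i.e. R(10, 10) ≥ 101.

Largest n = 100; hence R(10, 10) > 100.


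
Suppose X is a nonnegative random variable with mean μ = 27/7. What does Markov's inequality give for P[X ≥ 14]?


μ = E[X] = 27/7, a = 14.
Markov: P[X ≥ 14] ≤ μ/a = (27/7)/14 = 27/98.
Numerically: ≈ 0.276.
(Since a = 14 > μ = 3.857, the bound 27/98 is < 1 and informative.)

P[X ≥ 14] ≤ 27/98 ≈ 0.276.


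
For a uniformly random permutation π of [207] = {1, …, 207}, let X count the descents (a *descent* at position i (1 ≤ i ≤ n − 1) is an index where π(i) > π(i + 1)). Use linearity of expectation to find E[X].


Write X = Σ X_I over i = 1, …, 206, with X_I the indicator of one descent.
There are 206 indicators.
For each fixed i, the pair (π(i), π(i+1)) is a uniformly random ordered pair of distinct values from {1, …, 207}; by symmetry P[π(i) > π(i+1)] = 1/2.
By linearity: E[X] = 206 · (1/2) = (207 − 1) · (1/2) = 103 ≈ 103.00000.

E[X] = 103 = 103.00000.


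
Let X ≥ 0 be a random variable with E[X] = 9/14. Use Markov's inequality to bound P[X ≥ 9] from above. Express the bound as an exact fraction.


μ = E[X] = 9/14, a = 9.
Markov: P[X ≥ 9] ≤ μ/a = (9/14)/9 = 1/14.
Numerically: ≈ 0.0714.
(Since a = 9 > μ = 0.6429, the bound 1/14 is < 1 and informative.)

P[X ≥ 9] ≤ 1/14 ≈ 0.0714.


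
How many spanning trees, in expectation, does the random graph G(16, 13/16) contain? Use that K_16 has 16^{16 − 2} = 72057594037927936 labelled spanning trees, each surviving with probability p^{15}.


K_16 has 16^{16 − 2} = 72057594037927936 labelled spanning trees.
For each such spanning tree H, let X_H = 1 if all 15 edges of H are present in G. Then P[X_H = 1] = p^{15} = (13/16)^{15} = 51185893014090757/1152921504606846976.
Summing the indicators: E[X] = Σ_H E[X_H] = 72057594037927936 · p^{15} = 72057594037927936 · 51185893014090757/1152921504606846976 = 51185893014090757/16.
Numerically: E[X] ≈ 3.1991e+15.

E[X] = 72057594037927936 · (13/16)^{15} = 51185893014090757/16 ≈ 3.1991e+15.


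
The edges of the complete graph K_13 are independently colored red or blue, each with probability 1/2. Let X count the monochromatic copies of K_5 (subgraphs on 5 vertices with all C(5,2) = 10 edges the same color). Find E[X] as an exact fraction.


Let X = Σ_S X_S over the C(13, 5) = 1287 subsets S of size 5, where X_S = 1 if the K_5 on S is monochromatic.
For a fixed S, the K_5 on S has C(5, 2) = 10 edges. P[all 10 edges red] = (1/2)^10, and likewise for blue, so P[monochromatic] = 2·(1/2)^10 = 2^{1 − 10} = 1/512.
By linearity of expectation: E[X] = C(13, 5) · 2^{1 − 10} = 1287 · 1/512 = 1287/512.
Numerically: E[X] ≈ 2.513672.

E[X] = C(13,5)·2^(1−C(5,2)) = 1287/512 ≈ 2.513672.


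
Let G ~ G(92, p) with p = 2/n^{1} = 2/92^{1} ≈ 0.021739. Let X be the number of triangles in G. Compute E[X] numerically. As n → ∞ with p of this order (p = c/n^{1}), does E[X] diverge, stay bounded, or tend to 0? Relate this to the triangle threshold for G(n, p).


Number of potential triangles: C(92, 3) = 125580.
Each occurs with probability p³ ≈ (0.021739)³ ≈ 1.0273691e-05.
By linearity: E[X] = C(92, 3)·p³ ≈ 125580 · 1.0273691e-05 ≈ 1.29017.
Here α = 1, so p = 2/n is exactly at the triangle threshold p ~ 1/n. Asymptotically E[X] → c³/6 = 2³/6 = 4/3 ≈ 1.33333, a bounded constant. In this regime the triangle count is asymptotically Poisson(c³/6).

E[X] ≈ 1.29017; in regime p = Θ(1/n^{1}) E[X] stays bounded (at the triangle threshold p ~ 1/n).


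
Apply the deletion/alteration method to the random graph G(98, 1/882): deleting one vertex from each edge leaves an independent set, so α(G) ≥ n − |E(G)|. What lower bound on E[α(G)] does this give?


E[|E(G)|] = C(98, 2)·p = 4753 · (1/882) = 97/18.
E[α(G)] ≥ n − E[|E(G)|] = 98 − 97/18 = 1667/18.
Numerically: ≈ 92.61111.
(This is only a lower bound; the true E[α(G)] may be larger.)

E[α(G)] ≥ 1667/18 ≈ 92.61111.


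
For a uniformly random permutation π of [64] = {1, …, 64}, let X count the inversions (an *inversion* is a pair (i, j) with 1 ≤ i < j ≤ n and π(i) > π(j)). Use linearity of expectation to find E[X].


Write X = Σ X_I over the C(64, 2) = 2016 pairs i < j, with X_I the indicator of one inversion.
There are 2016 indicators.
For each fixed pair i < j, the values π(i) and π(j) are two distinct elements of {1, …, 64} in uniformly random order; by symmetry P[π(i) > π(j)] = 1/2.
By linearity: E[X] = 2016 · (1/2) = C(64, 2) · (1/2) = 2016/2 = 1008 ≈ 1008.000.

E[X] = 1008 = 1008.000.


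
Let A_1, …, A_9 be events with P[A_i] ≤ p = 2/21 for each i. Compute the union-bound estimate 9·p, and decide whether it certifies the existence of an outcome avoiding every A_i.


Union bound: P[∪_{i=1}^{9} A_i] ≤ Σ_i P[A_i] ≤ 9·p = 9·(2/21) = 6/7.
Numerically: 6/7 ≈ 0.8571.
Is 6/7 < 1? YES.
Since P[∪ A_i] ≤ 6/7 < 1, the complement has P[∩ A_i^c] ≥ 1 − 6/7 = 1/7 > 0, so some outcome avoids every A_i.

9·p = 6/7 ≈ 0.8571; existence CERTIFIED by the union bound.


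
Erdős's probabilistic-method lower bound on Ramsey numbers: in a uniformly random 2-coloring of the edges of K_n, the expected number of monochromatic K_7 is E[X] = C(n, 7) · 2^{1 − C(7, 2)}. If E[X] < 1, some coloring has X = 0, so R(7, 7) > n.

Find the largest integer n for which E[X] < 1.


We need C(n, 7) · 2^{1 − 21} < 1, i.e. C(n, 7) < 2^{21 − 1} = 1048576.
Check values of n near the boundary:
  n = 25: C(25, 7) = 480700; 480700 < 1048576? YES
  n = 26: C(26, 7) = 657800; 657800 < 1048576? YES
  n = 27: C(27, 7) = 888030; 888030 < 1048576? YES
  n = 28: C(28, 7) = 1184040; 1184040 < 1048576? NO
  n = 29: C(29, 7) = 1560780; 1560780 < 1048576? NO
The largest n with C(n, 7) < 1048576 is n = 27 (where E[X] = 444015/524288 ≈ 0.846891). Hence R(7, 7) > 27, i.e. R(7, 7) ≥ 28.

Largest n = 27; hence R(7, 7) > 27.


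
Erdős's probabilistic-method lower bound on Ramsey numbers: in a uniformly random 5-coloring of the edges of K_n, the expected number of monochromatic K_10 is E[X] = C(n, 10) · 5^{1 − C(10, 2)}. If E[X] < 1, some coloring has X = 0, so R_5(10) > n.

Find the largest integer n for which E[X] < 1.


We need C(n, 10) · 5^{1 − 45} < 1, i.e. C(n, 10) < 5^{45 − 1} = 5684341886080801486968994140625.
Check values of n near the boundary:
  n = 5391: C(5391, 10) = 5666344714787188828795213697883; 5666344714787188828795213697883 < 5684341886080801486968994140625? YES
  n = 5392: C(5392, 10) = 5676873040158402483252283957448; 5676873040158402483252283957448 < 5684341886080801486968994140625? YES
  n = 5393: C(5393, 10) = 5687418968154238267170642278008; 5687418968154238267170642278008 < 5684341886080801486968994140625? NO
The largest n with C(n, 10) < 5684341886080801486968994140625 is n = 5392 (where E[X] = 5676873040158402483252283957448/5684341886080801486968994140625 ≈ 0.9986861). Hence R_5(10) > 5392, i.e. R_5(10) ≥ 5393.

Largest n = 5392; hence R_5(10) > 5392.


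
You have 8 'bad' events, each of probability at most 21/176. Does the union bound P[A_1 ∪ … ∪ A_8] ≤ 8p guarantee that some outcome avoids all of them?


Union bound: P[∪_{i=1}^{8} A_i] ≤ Σ_i P[A_i] ≤ 8·p = 8·(21/176) = 21/22.
Numerically: 21/22 ≈ 0.955.
Is 21/22 < 1? YES.
Since P[∪ A_i] ≤ 21/22 < 1, the complement has P[∩ A_i^c] ≥ 1 − 21/22 = 1/22 > 0, so some outcome avoids every A_i.

8·p = 21/22 ≈ 0.955; existence CERTIFIED by the union bound.


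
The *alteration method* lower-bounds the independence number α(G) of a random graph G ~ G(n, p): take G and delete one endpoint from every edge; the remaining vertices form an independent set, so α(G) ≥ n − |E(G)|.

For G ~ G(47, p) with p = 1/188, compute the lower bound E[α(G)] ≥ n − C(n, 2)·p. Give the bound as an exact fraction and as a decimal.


E[|E(G)|] = C(47, 2)·p = 1081 · (1/188) = 23/4.
E[α(G)] ≥ n − E[|E(G)|] = 47 − 23/4 = 165/4.
Numerically: ≈ 41.250000.
(This is only a lower bound; the true E[α(G)] may be larger.)

E[α(G)] ≥ 165/4 ≈ 41.250000.


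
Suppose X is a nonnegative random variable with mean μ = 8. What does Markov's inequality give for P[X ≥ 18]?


μ = E[X] = 8, a = 18.
Markov: P[X ≥ 18] ≤ μ/a = (8)/18 = 4/9.
Numerically: ≈ 0.4444.
(Since a = 18 > μ = 8.0000, the bound 4/9 is < 1 and informative.)

P[X ≥ 18] ≤ 4/9 ≈ 0.4444.


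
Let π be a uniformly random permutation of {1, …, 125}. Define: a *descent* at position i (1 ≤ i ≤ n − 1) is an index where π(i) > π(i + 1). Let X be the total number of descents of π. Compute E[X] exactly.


Write X = Σ X_I over i = 1, …, 124, with X_I the indicator of one descent.
There are 124 indicators.
For each fixed i, the pair (π(i), π(i+1)) is a uniformly random ordered pair of distinct values from {1, …, 125}; by symmetry P[π(i) > π(i+1)] = 1/2.
By linearity: E[X] = 124 · (1/2) = (125 − 1) · (1/2) = 62 ≈ 62.000.

E[X] = 62 = 62.000.


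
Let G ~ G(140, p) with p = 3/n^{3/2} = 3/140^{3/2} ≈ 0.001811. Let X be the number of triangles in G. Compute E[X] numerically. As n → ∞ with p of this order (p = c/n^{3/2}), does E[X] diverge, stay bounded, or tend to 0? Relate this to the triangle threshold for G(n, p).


Number of potential triangles: C(140, 3) = 447580.
Each occurs with probability p³ ≈ (0.001811)³ ≈ 5.9400158e-09.
By linearity: E[X] = C(140, 3)·p³ ≈ 447580 · 5.9400158e-09 ≈ 0.00266.
Since α = 3/2 > 1, p = c/n^{3/2} = o(1/n) is below the triangle threshold p ~ 1/n. Asymptotically E[X] ~ (c³/6)·n^{3(1−α)} = (3³/6)·n^{-1.5} → 0, so by Markov's inequality G has no triangles w.h.p.

E[X] ≈ 0.00266; in regime p = Θ(1/n^{3/2}) E[X] tends to 0 (below the triangle threshold p ~ 1/n).


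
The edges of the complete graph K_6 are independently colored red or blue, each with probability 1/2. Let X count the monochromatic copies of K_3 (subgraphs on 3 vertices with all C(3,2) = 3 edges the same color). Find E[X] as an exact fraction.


Let X = Σ_S X_S over the C(6, 3) = 20 subsets S of size 3, where X_S = 1 if the K_3 on S is monochromatic.
For a fixed S, the K_3 on S has C(3, 2) = 3 edges. P[all 3 edges red] = (1/2)^3, and likewise for blue, so P[monochromatic] = 2·(1/2)^3 = 2^{1 − 3} = 1/4.
By linearity: E[X] = C(6, 3) · 2^{1 − 3} = 20 · 1/4 = 5.
Numerically: E[X] ≈ 5.000000.

E[X] = C(6,3)·2^(1−C(3,2)) = 5 ≈ 5.000000.


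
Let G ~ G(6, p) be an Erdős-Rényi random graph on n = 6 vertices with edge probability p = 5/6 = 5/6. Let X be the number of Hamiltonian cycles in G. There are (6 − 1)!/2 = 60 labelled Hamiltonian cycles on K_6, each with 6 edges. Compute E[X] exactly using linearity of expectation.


K_6 has (6 − 1)!/2 = 60 labelled Hamiltonian cycles.
For each such Hamiltonian cycle H, let X_H = 1 if all 6 edges of H are present in G. Then P[X_H = 1] = p^{6} = (5/6)^{6} = 15625/46656.
Summing the indicators: E[X] = Σ_H E[X_H] = 60 · p^{6} = 60 · 15625/46656 = 78125/3888.
Numerically: E[X] ≈ 20.094.

E[X] = 60 · (5/6)^{6} = 78125/3888 ≈ 20.094.


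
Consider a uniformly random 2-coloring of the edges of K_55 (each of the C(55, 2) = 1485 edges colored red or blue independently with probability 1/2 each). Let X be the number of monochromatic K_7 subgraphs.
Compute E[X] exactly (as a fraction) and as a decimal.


Let X = Σ_S X_S over the C(55, 7) = 202927725 subsets S of size 7, where X_S = 1 if the K_7 on S is monochromatic.
For a fixed S, the K_7 on S has C(7, 2) = 21 edges. P[all 21 edges red] = (1/2)^21, and likewise for blue, so P[monochromatic] = 2·(1/2)^21 = 2^{1 − 21} = 1/1048576.
By linearity: E[X] = C(55, 7) · 2^{1 − 21} = 202927725 · 1/1048576 = 202927725/1048576.
Numerically: E[X] ≈ 193.5270.

E[X] = C(55,7)·2^(1−C(7,2)) = 202927725/1048576 ≈ 193.5270.


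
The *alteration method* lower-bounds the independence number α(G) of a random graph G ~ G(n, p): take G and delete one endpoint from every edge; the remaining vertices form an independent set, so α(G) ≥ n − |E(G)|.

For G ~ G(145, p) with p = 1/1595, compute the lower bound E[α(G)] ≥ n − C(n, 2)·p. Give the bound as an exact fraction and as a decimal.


E[|E(G)|] = C(145, 2)·p = 10440 · (1/1595) = 72/11.
E[α(G)] ≥ n − E[|E(G)|] = 145 − 72/11 = 1523/11.
Numerically: ≈ 138.45455.
(This is only a lower bound; the true E[α(G)] may be larger.)

E[α(G)] ≥ 1523/11 ≈ 138.45455.


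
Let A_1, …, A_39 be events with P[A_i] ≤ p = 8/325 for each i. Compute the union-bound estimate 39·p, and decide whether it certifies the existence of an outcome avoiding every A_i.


Union bound: P[∪_{i=1}^{39} A_i] ≤ Σ_i P[A_i] ≤ 39·p = 39·(8/325) = 24/25.
Numerically: 24/25 ≈ 0.96000.
Is 24/25 < 1? YES.
Since P[∪ A_i] ≤ 24/25 < 1, the complement has P[∩ A_i^c] ≥ 1 − 24/25 = 1/25 > 0, so some outcome avoids every A_i.

39·p = 24/25 ≈ 0.96000; existence CERTIFIED by the union bound.


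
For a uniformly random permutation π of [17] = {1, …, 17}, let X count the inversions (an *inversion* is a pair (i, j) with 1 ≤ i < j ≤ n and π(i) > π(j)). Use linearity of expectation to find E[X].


Write X = Σ X_I over the C(17, 2) = 136 pairs i < j, with X_I the indicator of one inversion.
There are 136 indicators.
For each fixed pair i < j, the values π(i) and π(j) are two distinct elements of {1, …, 17} in uniformly random order; by symmetry P[π(i) > π(j)] = 1/2.
By linearity: E[X] = 136 · (1/2) = C(17, 2) · (1/2) = 136/2 = 68 ≈ 68.00000.

E[X] = 68 = 68.00000.


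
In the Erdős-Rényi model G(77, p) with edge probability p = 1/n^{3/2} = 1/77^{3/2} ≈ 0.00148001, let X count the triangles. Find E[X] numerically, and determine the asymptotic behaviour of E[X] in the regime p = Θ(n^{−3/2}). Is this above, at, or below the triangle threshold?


Number of potential triangles: C(77, 3) = 73150.
Each occurs with probability p³ ≈ (0.00148001)³ ≈ 3.24184120e-09.
By linearity: E[X] = C(77, 3)·p³ ≈ 73150 · 3.24184120e-09 ≈ 0.000237.
Since α = 3/2 > 1, p = c/n^{3/2} = o(1/n) is below the triangle threshold p ~ 1/n. Asymptotically E[X] ~ (c³/6)·n^{3(1−α)} = (1³/6)·n^{-1.5} → 0, so by Markov's inequality G has no triangles w.h.p.

E[X] ≈ 0.000237; in regime p = Θ(1/n^{3/2}) E[X] tends to 0 (below the triangle threshold p ~ 1/n).


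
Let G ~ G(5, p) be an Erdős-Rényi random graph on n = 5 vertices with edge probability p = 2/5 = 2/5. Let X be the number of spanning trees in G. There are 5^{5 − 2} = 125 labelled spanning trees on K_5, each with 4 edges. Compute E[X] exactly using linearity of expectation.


K_5 has 5^{5 − 2} = 125 labelled spanning trees.
For each such spanning tree H, let X_H = 1 if all 4 edges of H are present in G. Then P[X_H = 1] = p^{4} = (2/5)^{4} = 16/625.
By linearity: E[X] = Σ_H E[X_H] = 125 · p^{4} = 125 · 16/625 = 16/5.
Numerically: E[X] ≈ 3.2.

E[X] = 125 · (2/5)^{4} = 16/5 ≈ 3.2.


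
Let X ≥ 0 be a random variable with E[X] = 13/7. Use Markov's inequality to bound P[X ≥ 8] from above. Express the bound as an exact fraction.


μ = E[X] = 13/7, a = 8.
Markov: P[X ≥ 8] ≤ μ/a = (13/7)/8 = 13/56.
Numerically: ≈ 0.2321.
(Since a = 8 > μ = 1.8571, the bound 13/56 is < 1 and informative.)

P[X ≥ 8] ≤ 13/56 ≈ 0.2321.


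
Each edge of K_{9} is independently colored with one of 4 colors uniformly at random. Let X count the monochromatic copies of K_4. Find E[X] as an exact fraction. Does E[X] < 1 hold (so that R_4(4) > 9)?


E[X] = C(9, 4) · 4^{1 − 6} = 126 · 4^{−5} = 126/1024.
As a reduced fraction: E[X] = 63/512 ≈ 0.123047.
Is E[X] < 1? YES.
Since E[X] < 1, there exists a 4-coloring of K_{9} with no monochromatic K_4; hence R_4(4) > 9.

E[X] = 63/512 ≈ 0.123047; E[X] < 1, so R_4(4) > 9.


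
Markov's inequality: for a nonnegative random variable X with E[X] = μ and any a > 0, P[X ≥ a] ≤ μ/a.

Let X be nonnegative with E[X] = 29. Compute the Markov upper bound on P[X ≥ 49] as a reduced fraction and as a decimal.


μ = E[X] = 29, a = 49.
Markov: P[X ≥ 49] ≤ μ/a = (29)/49 = 29/49.
Numerically: ≈ 0.591837.
(Since a = 49 > μ = 29.000000, the bound 29/49 is < 1 and informative.)

P[X ≥ 49] ≤ 29/49 ≈ 0.591837.


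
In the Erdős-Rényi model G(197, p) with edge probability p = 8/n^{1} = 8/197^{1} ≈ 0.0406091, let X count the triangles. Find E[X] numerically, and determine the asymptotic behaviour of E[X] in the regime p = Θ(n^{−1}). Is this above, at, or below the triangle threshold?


Number of potential triangles: C(197, 3) = 1254890.
Each occurs with probability p³ ≈ (0.0406091)³ ≈ 6.69686096e-05.
By linearity: E[X] = C(197, 3)·p³ ≈ 1254890 · 6.69686096e-05 ≈ 84.038239.
Here α = 1, so p = 8/n is exactly at the triangle threshold p ~ 1/n. Asymptotically E[X] → c³/6 = 8³/6 = 256/3 ≈ 85.333333, a bounded constant. In this regime the triangle count is asymptotically Poisson(c³/6).

E[X] ≈ 84.038239; in regime p = Θ(1/n^{1}) E[X] stays bounded (at the triangle threshold p ~ 1/n).


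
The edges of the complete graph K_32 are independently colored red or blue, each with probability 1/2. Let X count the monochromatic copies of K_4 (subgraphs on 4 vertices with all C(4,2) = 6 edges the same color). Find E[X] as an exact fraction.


Let X = Σ_S X_S over the C(32, 4) = 35960 subsets S of size 4, where X_S = 1 if the K_4 on S is monochromatic.
For a fixed S, the K_4 on S has C(4, 2) = 6 edges. P[all 6 edges red] = (1/2)^6, and likewise for blue, so P[monochromatic] = 2·(1/2)^6 = 2^{1 − 6} = 1/32.
By linearity of expectation: E[X] = C(32, 4) · 2^{1 − 6} = 35960 · 1/32 = 4495/4.
Numerically: E[X] ≈ 1123.750000.

E[X] = C(32,4)·2^(1−C(4,2)) = 4495/4 ≈ 1123.750000.


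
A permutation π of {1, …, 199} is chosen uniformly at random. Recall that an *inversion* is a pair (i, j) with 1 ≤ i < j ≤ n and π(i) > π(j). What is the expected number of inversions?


Write X = Σ X_I over the C(199, 2) = 19701 pairs i < j, with X_I the indicator of one inversion.
There are 19701 indicators.
For each fixed pair i < j, the values π(i) and π(j) are two distinct elements of {1, …, 199} in uniformly random order; by symmetry P[π(i) > π(j)] = 1/2.
By linearity: E[X] = 19701 · (1/2) = C(199, 2) · (1/2) = 19701/2 = 19701/2 ≈ 9850.500.

E[X] = 19701/2 = 9850.500.


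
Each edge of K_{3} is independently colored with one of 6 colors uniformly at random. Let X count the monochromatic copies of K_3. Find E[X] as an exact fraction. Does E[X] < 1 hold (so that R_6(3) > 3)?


E[X] = C(3, 3) · 6^{1 − 3} = 1 · 6^{−2} = 1/36.
As a reduced fraction: E[X] = 1/36 ≈ 0.028.
Is E[X] < 1? YES.
Since E[X] < 1, there exists a 6-coloring of K_{3} with no monochromatic K_3; hence R_6(3) > 3.

E[X] = 1/36 ≈ 0.028; E[X] < 1, so R_6(3) > 3.


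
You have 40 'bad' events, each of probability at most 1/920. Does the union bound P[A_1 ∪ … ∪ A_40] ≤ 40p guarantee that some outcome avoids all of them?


Union bound: P[∪_{i=1}^{40} A_i] ≤ Σ_i P[A_i] ≤ 40·p = 40·(1/920) = 1/23.
Numerically: 1/23 ≈ 0.04348.
Is 1/23 < 1? YES.
Since P[∪ A_i] ≤ 1/23 < 1, the complement has P[∩ A_i^c] ≥ 1 − 1/23 = 22/23 > 0, so some outcome avoids every A_i.

40·p = 1/23 ≈ 0.04348; existence CERTIFIED by the union bound.


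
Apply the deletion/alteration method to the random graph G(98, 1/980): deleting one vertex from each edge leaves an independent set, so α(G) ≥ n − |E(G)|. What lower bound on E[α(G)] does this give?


E[|E(G)|] = C(98, 2)·p = 4753 · (1/980) = 97/20.
E[α(G)] ≥ n − E[|E(G)|] = 98 − 97/20 = 1863/20.
Numerically: ≈ 93.15000.
(This is only a lower bound; the true E[α(G)] may be larger.)

E[α(G)] ≥ 1863/20 ≈ 93.15000.


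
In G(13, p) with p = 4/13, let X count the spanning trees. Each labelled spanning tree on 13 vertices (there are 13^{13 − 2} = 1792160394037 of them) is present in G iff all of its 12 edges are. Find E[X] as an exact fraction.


K_13 has 13^{13 − 2} = 1792160394037 labelled spanning trees.
For each such spanning tree H, let X_H = 1 if all 12 edges of H are present in G. Then P[X_H = 1] = p^{12} = (4/13)^{12} = 16777216/23298085122481.
By linearity: E[X] = Σ_H E[X_H] = 1792160394037 · p^{12} = 1792160394037 · 16777216/23298085122481 = 16777216/13.
Numerically: E[X] ≈ 1.29056e+06.

E[X] = 1792160394037 · (4/13)^{12} = 16777216/13 ≈ 1.29056e+06.


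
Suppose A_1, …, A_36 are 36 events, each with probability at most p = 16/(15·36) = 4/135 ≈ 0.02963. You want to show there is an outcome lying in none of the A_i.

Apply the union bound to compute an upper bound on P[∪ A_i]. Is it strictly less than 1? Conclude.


Union bound: P[∪_{i=1}^{36} A_i] ≤ Σ_i P[A_i] ≤ 36·p = 36·(4/135) = 16/15.
Numerically: 16/15 ≈ 1.06667.
Is 16/15 < 1? NO.
Since the bound 16/15 is ≥ 1, the union bound is uninformative here; it does NOT by itself certify existence.

36·p = 16/15 ≈ 1.06667; existence NOT certified by the union bound.


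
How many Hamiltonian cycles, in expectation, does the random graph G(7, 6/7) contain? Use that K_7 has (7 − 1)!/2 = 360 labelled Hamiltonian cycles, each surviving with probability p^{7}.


K_7 has (7 − 1)!/2 = 360 labelled Hamiltonian cycles.
For each such Hamiltonian cycle H, let X_H = 1 if all 7 edges of H are present in G. Then P[X_H = 1] = p^{7} = (6/7)^{7} = 279936/823543.
By linearity of expectation: E[X] = Σ_H E[X_H] = 360 · p^{7} = 360 · 279936/823543 = 100776960/823543.
Numerically: E[X] ≈ 122.

E[X] = 360 · (6/7)^{7} = 100776960/823543 ≈ 122.


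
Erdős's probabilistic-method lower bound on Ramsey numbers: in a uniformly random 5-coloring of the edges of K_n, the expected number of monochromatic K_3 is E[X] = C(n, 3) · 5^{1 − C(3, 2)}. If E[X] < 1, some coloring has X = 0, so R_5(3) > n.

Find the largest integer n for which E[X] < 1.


We need C(n, 3) · 5^{1 − 3} < 1, i.e. C(n, 3) < 5^{3 − 1} = 25.
Check values of n near the boundary:
  n = 3: C(3, 3) = 1; 1 < 25? YES
  n = 4: C(4, 3) = 4; 4 < 25? YES
  n = 5: C(5, 3) = 10; 10 < 25? YES
  n = 6: C(6, 3) = 20; 20 < 25? YES
  n = 7: C(7, 3) = 35; 35 < 25? NO
  n = 8: C(8, 3) = 56; 56 < 25? NO
  n = 9: C(9, 3) = 84; 84 < 25? NO
The largest n with C(n, 3) < 25 is n = 6 (where E[X] = 4/5 ≈ 0.8000000). Hence R_5(3) > 6, i.e. R_5(3) ≥ 7.

Largest n = 6; hence R_5(3) > 6.


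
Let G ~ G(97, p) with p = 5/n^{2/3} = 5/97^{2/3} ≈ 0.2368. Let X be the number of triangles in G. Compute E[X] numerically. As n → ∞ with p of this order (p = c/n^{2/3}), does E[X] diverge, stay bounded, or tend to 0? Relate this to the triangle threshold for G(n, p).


Number of potential triangles: C(97, 3) = 147440.
Each occurs with probability p³ ≈ (0.2368)³ ≈ 1.328515e-02.
By linearity: E[X] = C(97, 3)·p³ ≈ 147440 · 1.328515e-02 ≈ 1958.7629.
Since α = 2/3 < 1, p = c/n^{2/3} ≫ 1/n is above the triangle threshold p ~ 1/n. Asymptotically E[X] ~ (c³/6)·n^{3(1−α)} = (5³/6)·n^{1} → ∞; triangles are abundant w.h.p.

E[X] ≈ 1958.7629; in regime p = Θ(1/n^{2/3}) E[X] diverges (above the triangle threshold p ~ 1/n).


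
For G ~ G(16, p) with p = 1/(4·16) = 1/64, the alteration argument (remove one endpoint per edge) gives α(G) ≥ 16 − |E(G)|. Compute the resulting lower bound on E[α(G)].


E[|E(G)|] = C(16, 2)·p = 120 · (1/64) = 15/8.
E[α(G)] ≥ n − E[|E(G)|] = 16 − 15/8 = 113/8.
Numerically: ≈ 14.12500.
(This is only a lower bound; the true E[α(G)] may be larger.)

E[α(G)] ≥ 113/8 ≈ 14.12500.


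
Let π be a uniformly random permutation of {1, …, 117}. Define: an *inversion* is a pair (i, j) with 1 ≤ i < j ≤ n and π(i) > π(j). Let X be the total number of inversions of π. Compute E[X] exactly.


Write X = Σ X_I over the C(117, 2) = 6786 pairs i < j, with X_I the indicator of one inversion.
There are 6786 indicators.
For each fixed pair i < j, the values π(i) and π(j) are two distinct elements of {1, …, 117} in uniformly random order; by symmetry P[π(i) > π(j)] = 1/2.
By linearity: E[X] = 6786 · (1/2) = C(117, 2) · (1/2) = 6786/2 = 3393 ≈ 3393.00000.

E[X] = 3393 = 3393.00000.


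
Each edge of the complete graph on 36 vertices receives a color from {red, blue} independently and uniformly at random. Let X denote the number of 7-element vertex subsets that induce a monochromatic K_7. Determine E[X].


Let X = Σ_S X_S over the C(36, 7) = 8347680 subsets S of size 7, where X_S = 1 if the K_7 on S is monochromatic.
For a fixed S, the K_7 on S has C(7, 2) = 21 edges. P[all 21 edges red] = (1/2)^21, and likewise for blue, so P[monochromatic] = 2·(1/2)^21 = 2^{1 − 21} = 1/1048576.
By linearity of expectation: E[X] = C(36, 7) · 2^{1 − 21} = 8347680 · 1/1048576 = 260865/32768.
Numerically: E[X] ≈ 7.96097.

E[X] = C(36,7)·2^(1−C(7,2)) = 260865/32768 ≈ 7.96097.


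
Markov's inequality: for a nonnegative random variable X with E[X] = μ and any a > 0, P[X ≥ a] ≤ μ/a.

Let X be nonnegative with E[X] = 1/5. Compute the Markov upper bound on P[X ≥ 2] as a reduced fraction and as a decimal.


μ = E[X] = 1/5, a = 2.
Markov: P[X ≥ 2] ≤ μ/a = (1/5)/2 = 1/10.
Numerically: ≈ 0.100.
(Since a = 2 > μ = 0.200, the bound 1/10 is < 1 and informative.)

P[X ≥ 2] ≤ 1/10 ≈ 0.100.


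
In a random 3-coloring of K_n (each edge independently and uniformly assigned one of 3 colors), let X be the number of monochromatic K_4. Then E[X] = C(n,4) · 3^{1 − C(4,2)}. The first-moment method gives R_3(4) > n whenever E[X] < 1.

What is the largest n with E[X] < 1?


We need C(n, 4) · 3^{1 − 6} < 1, i.e. C(n, 4) < 3^{6 − 1} = 243.
Check values of n near the boundary:
  n = 7: C(7, 4) = 35; 35 < 243? YES
  n = 8: C(8, 4) = 70; 70 < 243? YES
  n = 9: C(9, 4) = 126; 126 < 243? YES
  n = 10: C(10, 4) = 210; 210 < 243? YES
  n = 11: C(11, 4) = 330; 330 < 243? NO
  n = 12: C(12, 4) = 495; 495 < 243? NO
  n = 13: C(13, 4) = 715; 715 < 243? NO
The largest n with C(n, 4) < 243 is n = 10 (where E[X] = 70/81 ≈ 0.864198). Hence R_3(4) > 10, i.e. R_3(4) ≥ 11.

Largest n = 10; hence R_3(4) > 10.


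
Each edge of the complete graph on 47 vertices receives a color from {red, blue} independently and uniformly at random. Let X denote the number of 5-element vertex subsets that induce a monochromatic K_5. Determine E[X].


Let X = Σ_S X_S over the C(47, 5) = 1533939 subsets S of size 5, where X_S = 1 if the K_5 on S is monochromatic.
For a fixed S, the K_5 on S has C(5, 2) = 10 edges. P[all 10 edges red] = (1/2)^10, and likewise for blue, so P[monochromatic] = 2·(1/2)^10 = 2^{1 − 10} = 1/512.
By linearity of expectation: E[X] = C(47, 5) · 2^{1 − 10} = 1533939 · 1/512 = 1533939/512.
Numerically: E[X] ≈ 2995.9746.

E[X] = C(47,5)·2^(1−C(5,2)) = 1533939/512 ≈ 2995.9746.


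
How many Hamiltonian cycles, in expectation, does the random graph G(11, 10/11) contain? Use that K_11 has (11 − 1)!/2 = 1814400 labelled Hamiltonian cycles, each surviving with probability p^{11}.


K_11 has (11 − 1)!/2 = 1814400 labelled Hamiltonian cycles.
For each such Hamiltonian cycle H, let X_H = 1 if all 11 edges of H are present in G. Then P[X_H = 1] = p^{11} = (10/11)^{11} = 100000000000/285311670611.
Summing the indicators: E[X] = Σ_H E[X_H] = 1814400 · p^{11} = 1814400 · 100000000000/285311670611 = 181440000000000000/285311670611.
Numerically: E[X] ≈ 6.36e+05.

E[X] = 1814400 · (10/11)^{11} = 181440000000000000/285311670611 ≈ 6.36e+05.


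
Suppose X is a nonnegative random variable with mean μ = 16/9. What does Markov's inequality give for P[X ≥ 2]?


μ = E[X] = 16/9, a = 2.
Markov: P[X ≥ 2] ≤ μ/a = (16/9)/2 = 8/9.
Numerically: ≈ 0.88889.
(Since a = 2 > μ = 1.77778, the bound 8/9 is < 1 and informative.)

P[X ≥ 2] ≤ 8/9 ≈ 0.88889.


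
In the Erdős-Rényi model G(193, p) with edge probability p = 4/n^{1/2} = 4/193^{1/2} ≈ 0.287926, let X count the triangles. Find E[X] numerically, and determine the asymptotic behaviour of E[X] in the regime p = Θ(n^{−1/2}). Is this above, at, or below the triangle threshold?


Number of potential triangles: C(193, 3) = 1179616.
Each occurs with probability p³ ≈ (0.287926)³ ≈ 2.38695378e-02.
By linearity: E[X] = C(193, 3)·p³ ≈ 1179616 · 2.38695378e-02 ≈ 28156.888759.
Since α = 1/2 < 1, p = c/n^{1/2} ≫ 1/n is above the triangle threshold p ~ 1/n. Asymptotically E[X] ~ (c³/6)·n^{3(1−α)} = (4³/6)·n^{1.5} → ∞; triangles are abundant w.h.p.

E[X] ≈ 28156.888759; in regime p = Θ(1/n^{1/2}) E[X] diverges (above the triangle threshold p ~ 1/n).


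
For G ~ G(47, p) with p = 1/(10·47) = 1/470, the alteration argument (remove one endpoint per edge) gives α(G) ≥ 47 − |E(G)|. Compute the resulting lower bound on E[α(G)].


E[|E(G)|] = C(47, 2)·p = 1081 · (1/470) = 23/10.
E[α(G)] ≥ n − E[|E(G)|] = 47 − 23/10 = 447/10.
Numerically: ≈ 44.70000.
(This is only a lower bound; the true E[α(G)] may be larger.)

E[α(G)] ≥ 447/10 ≈ 44.70000.


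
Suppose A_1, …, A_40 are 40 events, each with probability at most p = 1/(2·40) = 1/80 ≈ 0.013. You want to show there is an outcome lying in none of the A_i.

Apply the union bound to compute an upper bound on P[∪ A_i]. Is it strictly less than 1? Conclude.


Union bound: P[∪_{i=1}^{40} A_i] ≤ Σ_i P[A_i] ≤ 40·p = 40·(1/80) = 1/2.
Numerically: 1/2 ≈ 0.500.
Is 1/2 < 1? YES.
Since P[∪ A_i] ≤ 1/2 < 1, the complement has P[∩ A_i^c] ≥ 1 − 1/2 = 1/2 > 0, so some outcome avoids every A_i.

40·p = 1/2 ≈ 0.500; existence CERTIFIED by the union bound.


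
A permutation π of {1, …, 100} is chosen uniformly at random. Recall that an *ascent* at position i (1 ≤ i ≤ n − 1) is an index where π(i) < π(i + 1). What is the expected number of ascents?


Write X = Σ X_I over i = 1, …, 99, with X_I the indicator of one ascent.
There are 99 indicators.
For each fixed i, the pair (π(i), π(i+1)) is a uniformly random ordered pair of distinct values from {1, …, 100}; by symmetry P[π(i) < π(i+1)] = 1/2.
By linearity: E[X] = 99 · (1/2) = (100 − 1) · (1/2) = 99/2 ≈ 49.5000.

E[X] = 99/2 = 49.5000.


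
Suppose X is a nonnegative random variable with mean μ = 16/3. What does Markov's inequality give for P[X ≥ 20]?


μ = E[X] = 16/3, a = 20.
Markov: P[X ≥ 20] ≤ μ/a = (16/3)/20 = 4/15.
Numerically: ≈ 0.2667.
(Since a = 20 > μ = 5.3333, the bound 4/15 is < 1 and informative.)

P[X ≥ 20] ≤ 4/15 ≈ 0.2667.


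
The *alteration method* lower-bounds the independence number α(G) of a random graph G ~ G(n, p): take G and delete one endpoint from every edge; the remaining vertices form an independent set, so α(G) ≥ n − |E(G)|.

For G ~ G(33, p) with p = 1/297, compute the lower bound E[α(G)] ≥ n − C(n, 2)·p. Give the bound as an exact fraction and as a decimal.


E[|E(G)|] = C(33, 2)·p = 528 · (1/297) = 16/9.
E[α(G)] ≥ n − E[|E(G)|] = 33 − 16/9 = 281/9.
Numerically: ≈ 31.222.
(This is only a lower bound; the true E[α(G)] may be larger.)

E[α(G)] ≥ 281/9 ≈ 31.222.


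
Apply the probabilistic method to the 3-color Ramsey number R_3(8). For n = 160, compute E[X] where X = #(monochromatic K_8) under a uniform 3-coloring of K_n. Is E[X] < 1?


E[X] = C(160, 8) · 3^{1 − 28} = 8917061687820 · 3^{−27} = 8917061687820/7625597484987.
As a reduced fraction: E[X] = 990784631980/847288609443 ≈ 1.169.
Is E[X] < 1? NO.
Since E[X] ≥ 1, the first-moment bound is inconclusive at n = 160; it does NOT by itself certify R_3(8) > 160.

E[X] = 990784631980/847288609443 ≈ 1.169; E[X] ≥ 1; first-moment method inconclusive here.


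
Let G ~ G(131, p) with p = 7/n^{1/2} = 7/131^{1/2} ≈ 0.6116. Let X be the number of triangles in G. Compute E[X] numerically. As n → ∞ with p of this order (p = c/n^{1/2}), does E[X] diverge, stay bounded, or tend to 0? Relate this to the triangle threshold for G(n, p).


Number of potential triangles: C(131, 3) = 366145.
Each occurs with probability p³ ≈ (0.6116)³ ≈ 2.287637e-01.
By linearity: E[X] = C(131, 3)·p³ ≈ 366145 · 2.287637e-01 ≈ 83760.6974.
Since α = 1/2 < 1, p = c/n^{1/2} ≫ 1/n is above the triangle threshold p ~ 1/n. Asymptotically E[X] ~ (c³/6)·n^{3(1−α)} = (7³/6)·n^{1.5} → ∞; triangles are abundant w.h.p.

E[X] ≈ 83760.6974; in regime p = Θ(1/n^{1/2}) E[X] diverges (above the triangle threshold p ~ 1/n).
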